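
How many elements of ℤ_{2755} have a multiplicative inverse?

2016

Factor 2755: 2755 = 5 × 19 × 29.
φ(2755) = 2755 · (1 − 1/5) · (1 − 1/19) · (1 − 1/29)
       = 2755 · 2016/2755 = 2016.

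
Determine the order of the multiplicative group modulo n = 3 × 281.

φ(3) = 3 − 1 = 2.
φ(281) = 281 − 1 = 280.
φ(843) = 2 × 280 = 560.

560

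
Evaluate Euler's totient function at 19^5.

φ(19^5) = 19^4·(19−1) = 130321·18 = 2345778.

2345778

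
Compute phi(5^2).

φ(5^2) = 5^2 − 5^1 = 25 − 5 = 20.

20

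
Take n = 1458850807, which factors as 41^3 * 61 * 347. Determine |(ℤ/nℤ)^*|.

φ(41^3) = 41^2·(41−1) = 1681·40 = 67240.
φ(61) = 61 − 1 = 60.
φ(347) = 347 − 1 = 346.
φ(1458850807) = 67240 × 60 × 346 = 1395902400.

1395902400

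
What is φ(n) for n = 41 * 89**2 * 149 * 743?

34403156480

φ(35953316027) = 35953316027 · (1 − 1/41) · (1 − 1/89) · (1 − 1/149) · (1 − 1/743)
       = 35953316027 · 386552320/403969843 = 34403156480.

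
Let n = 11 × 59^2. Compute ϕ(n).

34220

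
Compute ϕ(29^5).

φ(20511149) = 20511149 · (1 − 1/29)
       = 20511149 · 28/29 = 19803868.

19803868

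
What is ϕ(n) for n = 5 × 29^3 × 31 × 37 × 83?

φ(11609285945) = 11609285945 · (1 − 1/5) · (1 − 1/29) · (1 − 1/31) · (1 − 1/37) · (1 − 1/83)
       = 11609285945 · 9918720/13804145 = 8341643520.

8341643520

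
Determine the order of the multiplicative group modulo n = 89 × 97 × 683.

5761536

φ(89) = 89 − 1 = 88.
φ(97) = 97 − 1 = 96.
φ(683) = 683 − 1 = 682.
Multiply: 88 · 96 · 682 = 5761536.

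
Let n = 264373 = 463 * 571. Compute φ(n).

263340

φ(264373) = 264373 · (1 − 1/463) · (1 − 1/571)
       = 264373 · 263340/264373 = 263340.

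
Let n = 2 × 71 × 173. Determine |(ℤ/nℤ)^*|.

12040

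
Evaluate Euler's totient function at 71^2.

φ(71^2) = 71^1·(71−1) = 71·70 = 4970.

4970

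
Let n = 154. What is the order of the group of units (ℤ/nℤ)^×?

60

154 = 2 * 7 * 11.
φ(154) = 154 · (1 − 1/2) · (1 − 1/7) · (1 − 1/11)
       = 154 · 60/154 = 60.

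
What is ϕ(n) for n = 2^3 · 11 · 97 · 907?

φ(2^3) = 2^2·(2−1) = 4·1 = 4.
φ(11) = 11 − 1 = 10.
φ(97) = 97 − 1 = 96.
φ(907) = 907 − 1 = 906.
Since φ is multiplicative, φ(7742152) = 4 · 10 · 96 · 906 = 3479040.

3479040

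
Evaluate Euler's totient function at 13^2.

156

φ(13^2) = 13^1·(13−1) = 13·12 = 156.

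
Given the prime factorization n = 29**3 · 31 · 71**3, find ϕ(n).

249281482800

φ(270601832749) = 270601832749 · (1 − 1/29) · (1 − 1/31) · (1 − 1/71)
       = 270601832749 · 58800/63829 = 249281482800.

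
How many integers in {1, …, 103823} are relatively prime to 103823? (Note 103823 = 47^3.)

101614

φ(47^3) = 47^3 − 47^2 = 103823 − 2209 = 101614.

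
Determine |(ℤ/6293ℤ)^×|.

5040

Factor 6293: 6293 = 7 * 29 * 31.
φ(6293) = 6293 · (1 − 1/7) · (1 − 1/29) · (1 − 1/31)
       = 6293 · 5040/6293 = 5040.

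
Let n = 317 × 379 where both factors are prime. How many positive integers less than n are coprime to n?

119448

φ(n) = (p − 1)(q − 1) = (317−1)(379−1) = 316·378 = 119448.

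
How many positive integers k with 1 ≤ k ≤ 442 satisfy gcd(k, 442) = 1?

192

Prime factorization: 442 = 2 · 13 · 17.
φ(2) = 2 − 1 = 1.
φ(13) = 13 − 1 = 12.
φ(17) = 17 − 1 = 16.
φ(442) = 1 × 12 × 16 = 192.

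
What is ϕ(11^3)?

1210

φ(1331) = 1331 · (1 − 1/11)
       = 1331 · 10/11 = 1210.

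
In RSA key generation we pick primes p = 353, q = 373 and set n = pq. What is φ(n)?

130944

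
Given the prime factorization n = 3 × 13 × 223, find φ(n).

φ(8697) = 8697 · (1 − 1/3) · (1 − 1/13) · (1 − 1/223)
       = 8697 · 5328/8697 = 5328.

5328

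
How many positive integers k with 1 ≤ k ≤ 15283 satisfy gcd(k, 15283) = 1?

First factor: 15283 = 17 · 29 · 31.
φ(15283) = 15283 · (1 − 1/17) · (1 − 1/29) · (1 − 1/31)
       = 15283 · 13440/15283 = 13440.

13440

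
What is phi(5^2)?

φ(5^2) = 5^2 − 5^1 = 25 − 5 = 20.

20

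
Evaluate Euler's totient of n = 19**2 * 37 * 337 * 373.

1538901504

φ(19^2) = 19^2 − 19^1 = 361 − 19 = 342.
φ(37) = 37 − 1 = 36.
φ(337) = 337 − 1 = 336.
φ(373) = 373 − 1 = 372.
φ(1678988257) = 342 × 36 × 336 × 372 = 1538901504.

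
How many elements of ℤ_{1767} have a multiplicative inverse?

1080

1767 = 3 · 19 · 31.
φ(1767) = 1767 · (1 − 1/3) · (1 − 1/19) · (1 − 1/31)
       = 1767 · 1080/1767 = 1080.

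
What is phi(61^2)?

3660

φ(61^2) = 61^1·(61−1) = 61·60 = 3660.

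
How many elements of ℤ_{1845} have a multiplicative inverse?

960

Prime factorization: 1845 = 3**2 * 5 * 41.
φ(3^2) = 3^2 − 3^1 = 9 − 3 = 6.
φ(5) = 5 − 1 = 4.
φ(41) = 41 − 1 = 40.
Multiply: 6 · 4 · 40 = 960.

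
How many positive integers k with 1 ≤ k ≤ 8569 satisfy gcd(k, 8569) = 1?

7200

First factor: 8569 = 11 · 19 · 41.
φ(8569) = 8569 · (1 − 1/11) · (1 − 1/19) · (1 − 1/41)
       = 8569 · 7200/8569 = 7200.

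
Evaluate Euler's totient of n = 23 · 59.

φ(1357) = 1357 · (1 − 1/23) · (1 − 1/59)
       = 1357 · 1276/1357 = 1276.

1276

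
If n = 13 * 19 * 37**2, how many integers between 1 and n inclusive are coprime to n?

φ(338143) = 338143 · (1 − 1/13) · (1 − 1/19) · (1 − 1/37)
       = 338143 · 7776/9139 = 287712.

287712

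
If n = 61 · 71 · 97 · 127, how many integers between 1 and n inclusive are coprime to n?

50803200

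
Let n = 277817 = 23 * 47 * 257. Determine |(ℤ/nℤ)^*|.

φ(277817) = 277817 · (1 − 1/23) · (1 − 1/47) · (1 − 1/257)
       = 277817 · 259072/277817 = 259072.

259072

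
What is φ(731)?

Prime factorization: 731 = 17 · 43.
φ(17) = 17 − 1 = 16.
φ(43) = 43 − 1 = 42.
Since φ is multiplicative, φ(731) = 16 · 42 = 672.

672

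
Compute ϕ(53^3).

φ(148877) = 148877 · (1 − 1/53)
       = 148877 · 52/53 = 146068.

146068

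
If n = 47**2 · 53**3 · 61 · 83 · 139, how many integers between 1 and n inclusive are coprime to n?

214414899903360

φ(231444067033801) = 231444067033801 · (1 − 1/47) · (1 − 1/53) · (1 − 1/61) · (1 − 1/83) · (1 − 1/139)
       = 231444067033801 · 1624072320/1753058687 = 214414899903360.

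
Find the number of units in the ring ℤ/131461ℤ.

103680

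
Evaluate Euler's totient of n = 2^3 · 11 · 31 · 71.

84000

φ(2^3) = 2^3 − 2^2 = 8 − 4 = 4.
φ(11) = 11 − 1 = 10.
φ(31) = 31 − 1 = 30.
φ(71) = 71 − 1 = 70.
Multiply: 4 · 10 · 30 · 70 = 84000.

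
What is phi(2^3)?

4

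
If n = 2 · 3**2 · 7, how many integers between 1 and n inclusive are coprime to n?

36

φ(126) = 126 · (1 − 1/2) · (1 − 1/3) · (1 − 1/7)
       = 126 · 12/42 = 36.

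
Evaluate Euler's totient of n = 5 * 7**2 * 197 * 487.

16003008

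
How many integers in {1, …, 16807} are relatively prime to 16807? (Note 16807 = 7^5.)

14406

φ(7^5) = 7^4·(7−1) = 2401·6 = 14406.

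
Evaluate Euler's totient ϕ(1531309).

1531309 = 13**3 * 17 * 41.
φ(13^3) = 13^3 − 13^2 = 2197 − 169 = 2028.
φ(17) = 17 − 1 = 16.
φ(41) = 41 − 1 = 40.
Since φ is multiplicative, φ(1531309) = 2028 · 16 · 40 = 1297920.

1297920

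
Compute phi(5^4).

500

φ(5^4) = 5^4 − 5^3 = 625 − 125 = 500.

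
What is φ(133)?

108

Prime factorization: 133 = 7 · 19.
φ(7) = 7 − 1 = 6.
φ(19) = 19 − 1 = 18.
φ(133) = 6 × 18 = 108.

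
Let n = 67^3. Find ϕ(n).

296274

φ(300763) = 300763 · (1 − 1/67)
       = 300763 · 66/67 = 296274.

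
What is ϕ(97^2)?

φ(9409) = 9409 · (1 − 1/97)
       = 9409 · 96/97 = 9312.

9312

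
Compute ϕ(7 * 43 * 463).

φ(7) = 7 − 1 = 6.
φ(43) = 43 − 1 = 42.
φ(463) = 463 − 1 = 462.
Since φ is multiplicative, φ(139363) = 6 · 42 · 462 = 116424.

116424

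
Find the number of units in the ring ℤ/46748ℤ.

Factor 46748: 46748 = 2**2 · 13 · 29 · 31.
φ(2^2) = 2^2 − 2^1 = 4 − 2 = 2.
φ(13) = 13 − 1 = 12.
φ(29) = 29 − 1 = 28.
φ(31) = 31 − 1 = 30.
Multiply: 2 · 12 · 28 · 30 = 20160.

20160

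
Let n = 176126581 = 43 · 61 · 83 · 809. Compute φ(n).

166965120

φ(43) = 43 − 1 = 42.
φ(61) = 61 − 1 = 60.
φ(83) = 83 − 1 = 82.
φ(809) = 809 − 1 = 808.
φ(176126581) = 42 × 60 × 82 × 808 = 166965120.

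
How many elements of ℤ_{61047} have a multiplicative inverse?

Factor 61047: 61047 = 3^3 · 7 · 17 · 19.
φ(61047) = 61047 · (1 − 1/3) · (1 − 1/7) · (1 − 1/17) · (1 − 1/19)
       = 61047 · 3456/6783 = 31104.

31104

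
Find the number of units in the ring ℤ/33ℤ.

20

Prime factorization: 33 = 3 × 11.
φ(3) = 3 − 1 = 2.
φ(11) = 11 − 1 = 10.
Multiply: 2 · 10 = 20.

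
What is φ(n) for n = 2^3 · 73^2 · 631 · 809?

φ(2^3) = 2^3 − 2^2 = 8 − 4 = 4.
φ(73^2) = 73^2 − 73^1 = 5329 − 73 = 5256.
φ(631) = 631 − 1 = 630.
φ(809) = 809 − 1 = 808.
Multiply: 4 · 5256 · 630 · 808 = 10702056960.

10702056960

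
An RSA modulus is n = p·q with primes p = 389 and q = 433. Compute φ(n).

167616

φ(pq) = (p−1)(q−1) = 388 · 432 = 167616.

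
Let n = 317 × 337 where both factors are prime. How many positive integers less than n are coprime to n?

106176

φ(317) = 317 − 1 = 316.
φ(337) = 337 − 1 = 336.
φ(106829) = 316 × 336 = 106176.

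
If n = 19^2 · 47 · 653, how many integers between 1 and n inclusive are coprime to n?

10257264

φ(11079451) = 11079451 · (1 − 1/19) · (1 − 1/47) · (1 − 1/653)
       = 11079451 · 539856/583129 = 10257264.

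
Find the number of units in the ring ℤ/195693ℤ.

120960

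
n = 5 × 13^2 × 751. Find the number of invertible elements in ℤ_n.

φ(5) = 5 − 1 = 4.
φ(13^2) = 13^1·(13−1) = 13·12 = 156.
φ(751) = 751 − 1 = 750.
φ(634595) = 4 × 156 × 750 = 468000.

468000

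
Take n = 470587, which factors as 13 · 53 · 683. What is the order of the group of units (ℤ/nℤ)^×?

425568

φ(13) = 13 − 1 = 12.
φ(53) = 53 − 1 = 52.
φ(683) = 683 − 1 = 682.
Since φ is multiplicative, φ(470587) = 12 · 52 · 682 = 425568.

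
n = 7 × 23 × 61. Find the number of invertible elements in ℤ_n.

7920

φ(9821) = 9821 · (1 − 1/7) · (1 − 1/23) · (1 − 1/61)
       = 9821 · 7920/9821 = 7920.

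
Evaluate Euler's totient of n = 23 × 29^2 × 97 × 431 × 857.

631236587520

φ(23) = 23 − 1 = 22.
φ(29^2) = 29^1·(29−1) = 29·28 = 812.
φ(97) = 97 − 1 = 96.
φ(431) = 431 − 1 = 430.
φ(857) = 857 − 1 = 856.
Since φ is multiplicative, φ(693032590457) = 22 · 812 · 96 · 430 · 856 = 631236587520.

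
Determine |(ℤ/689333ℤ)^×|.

689333 = 17 × 23 × 41 × 43.
φ(689333) = 689333 · (1 − 1/17) · (1 − 1/23) · (1 − 1/41) · (1 − 1/43)
       = 689333 · 591360/689333 = 591360.

591360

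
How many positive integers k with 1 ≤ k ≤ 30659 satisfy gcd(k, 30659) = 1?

27720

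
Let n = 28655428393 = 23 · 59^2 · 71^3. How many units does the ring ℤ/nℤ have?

26565465080

φ(28655428393) = 28655428393 · (1 − 1/23) · (1 − 1/59) · (1 − 1/71)
       = 28655428393 · 89320/96347 = 26565465080.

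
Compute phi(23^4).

φ(279841) = 279841 · (1 − 1/23)
       = 279841 · 22/23 = 267674.

267674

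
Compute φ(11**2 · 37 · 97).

380160

φ(434269) = 434269 · (1 − 1/11) · (1 − 1/37) · (1 − 1/97)
       = 434269 · 34560/39479 = 380160.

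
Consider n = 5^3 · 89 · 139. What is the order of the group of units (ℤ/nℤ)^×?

1214400

φ(1546375) = 1546375 · (1 − 1/5) · (1 − 1/89) · (1 − 1/139)
       = 1546375 · 48576/61855 = 1214400.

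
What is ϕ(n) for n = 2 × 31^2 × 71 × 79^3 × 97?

φ(6526265537746) = 6526265537746 · (1 − 1/2) · (1 − 1/31) · (1 − 1/71) · (1 − 1/79) · (1 − 1/97)
       = 6526265537746 · 15724800/33732526 = 3042292780800.

3042292780800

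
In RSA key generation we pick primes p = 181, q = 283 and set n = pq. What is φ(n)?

For distinct primes, φ(pq) = (p−1)(q−1) = 180 × 282 = 50760.

50760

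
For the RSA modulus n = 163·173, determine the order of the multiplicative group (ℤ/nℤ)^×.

27864

φ(pq) = (p−1)(q−1) = 162 · 172 = 27864.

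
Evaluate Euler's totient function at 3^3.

18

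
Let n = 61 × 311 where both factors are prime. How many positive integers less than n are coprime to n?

18600

φ(61) = 61 − 1 = 60.
φ(311) = 311 − 1 = 310.
Multiply: 60 · 310 = 18600.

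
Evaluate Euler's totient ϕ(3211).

3211 = 13^2 · 19.
φ(3211) = 3211 · (1 − 1/13) · (1 − 1/19)
       = 3211 · 216/247 = 2808.

2808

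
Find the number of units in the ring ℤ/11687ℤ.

10080

11687 = 13 × 29 × 31.
φ(11687) = 11687 · (1 − 1/13) · (1 − 1/29) · (1 − 1/31)
       = 11687 · 10080/11687 = 10080.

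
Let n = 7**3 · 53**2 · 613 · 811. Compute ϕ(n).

401664070080

φ(7^3) = 7^3 − 7^2 = 343 − 49 = 294.
φ(53^2) = 53^2 − 53^1 = 2809 − 53 = 2756.
φ(613) = 613 − 1 = 612.
φ(811) = 811 − 1 = 810.
Since φ is multiplicative, φ(478990817641) = 294 · 2756 · 612 · 810 = 401664070080.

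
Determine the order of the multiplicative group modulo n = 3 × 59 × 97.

11136

φ(3) = 3 − 1 = 2.
φ(59) = 59 − 1 = 58.
φ(97) = 97 − 1 = 96.
φ(17169) = 2 × 58 × 96 = 11136.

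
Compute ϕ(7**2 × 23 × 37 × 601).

φ(25061099) = 25061099 · (1 − 1/7) · (1 − 1/23) · (1 − 1/37) · (1 − 1/601)
       = 25061099 · 2851200/3580157 = 19958400.

19958400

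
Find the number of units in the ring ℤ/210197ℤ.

First factor: 210197 = 13 × 19 × 23 × 37.
φ(210197) = 210197 · (1 − 1/13) · (1 − 1/19) · (1 − 1/23) · (1 − 1/37)
       = 210197 · 171072/210197 = 171072.

171072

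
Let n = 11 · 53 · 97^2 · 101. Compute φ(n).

φ(554030147) = 554030147 · (1 − 1/11) · (1 − 1/53) · (1 − 1/97) · (1 − 1/101)
       = 554030147 · 4992000/5711651 = 484224000.

484224000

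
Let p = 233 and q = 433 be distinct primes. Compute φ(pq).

For distinct primes, φ(pq) = (p−1)(q−1) = 232 × 432 = 100224.

100224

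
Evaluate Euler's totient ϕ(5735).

Factor 5735: 5735 = 5 × 31 × 37.
φ(5) = 5 − 1 = 4.
φ(31) = 31 − 1 = 30.
φ(37) = 37 − 1 = 36.
Multiply: 4 · 30 · 36 = 4320.

4320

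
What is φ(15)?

Factor 15: 15 = 3 × 5.
φ(15) = 15 · (1 − 1/3) · (1 − 1/5)
       = 15 · 8/15 = 8.

8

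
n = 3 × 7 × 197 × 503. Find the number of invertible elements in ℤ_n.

1180704

φ(3) = 3 − 1 = 2.
φ(7) = 7 − 1 = 6.
φ(197) = 197 − 1 = 196.
φ(503) = 503 − 1 = 502.
Multiply: 2 · 6 · 196 · 502 = 1180704.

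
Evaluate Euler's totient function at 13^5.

342732

φ(371293) = 371293 · (1 − 1/13)
       = 371293 · 12/13 = 342732.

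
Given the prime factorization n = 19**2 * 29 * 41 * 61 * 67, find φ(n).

φ(1754258923) = 1754258923 · (1 − 1/19) · (1 − 1/29) · (1 − 1/41) · (1 − 1/61) · (1 − 1/67)
       = 1754258923 · 79833600/92329417 = 1516838400.

1516838400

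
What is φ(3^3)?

φ(3^3) = 3^2·(3−1) = 9·2 = 18.

18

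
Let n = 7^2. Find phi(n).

φ(7^2) = 7^2 − 7^1 = 49 − 7 = 42.

42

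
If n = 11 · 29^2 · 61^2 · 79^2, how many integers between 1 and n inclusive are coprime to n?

φ(11) = 11 − 1 = 10.
φ(29^2) = 29^2 − 29^1 = 841 − 29 = 812.
φ(61^2) = 61^2 − 61^1 = 3721 − 61 = 3660.
φ(79^2) = 79^1·(79−1) = 79·78 = 6162.
φ(214833762011) = 10 × 812 × 3660 × 6162 = 183129710400.

183129710400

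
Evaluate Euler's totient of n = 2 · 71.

φ(2) = 2 − 1 = 1.
φ(71) = 71 − 1 = 70.
φ(142) = 1 × 70 = 70.

70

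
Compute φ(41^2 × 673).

1102080

φ(41^2) = 41^1·(41−1) = 41·40 = 1640.
φ(673) = 673 − 1 = 672.
Since φ is multiplicative, φ(1131313) = 1640 · 672 = 1102080.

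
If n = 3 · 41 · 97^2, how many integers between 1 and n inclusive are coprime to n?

φ(1157307) = 1157307 · (1 − 1/3) · (1 − 1/41) · (1 − 1/97)
       = 1157307 · 7680/11931 = 744960.

744960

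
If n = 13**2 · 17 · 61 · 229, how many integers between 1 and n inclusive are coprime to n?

φ(13^2) = 13^2 − 13^1 = 169 − 13 = 156.
φ(17) = 17 − 1 = 16.
φ(61) = 61 − 1 = 60.
φ(229) = 229 − 1 = 228.
Since φ is multiplicative, φ(40132937) = 156 · 16 · 60 · 228 = 34145280.

34145280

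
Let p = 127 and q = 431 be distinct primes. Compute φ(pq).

54180

φ(127) = 127 − 1 = 126.
φ(431) = 431 − 1 = 430.
φ(54737) = 126 × 430 = 54180.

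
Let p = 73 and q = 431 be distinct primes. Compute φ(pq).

30960

φ(31463) = 31463 · (1 − 1/73) · (1 − 1/431)
       = 31463 · 30960/31463 = 30960.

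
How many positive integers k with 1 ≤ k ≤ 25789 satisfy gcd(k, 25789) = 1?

Prime factorization: 25789 = 17 × 37 × 41.
φ(25789) = 25789 · (1 − 1/17) · (1 − 1/37) · (1 − 1/41)
       = 25789 · 23040/25789 = 23040.

23040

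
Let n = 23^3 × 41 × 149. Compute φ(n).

68896960

φ(23^3) = 23^2·(23−1) = 529·22 = 11638.
φ(41) = 41 − 1 = 40.
φ(149) = 149 − 1 = 148.
φ(74328203) = 11638 × 40 × 148 = 68896960.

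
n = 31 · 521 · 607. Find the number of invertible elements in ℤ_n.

9453600

φ(31) = 31 − 1 = 30.
φ(521) = 521 − 1 = 520.
φ(607) = 607 − 1 = 606.
φ(9803657) = 30 × 520 × 606 = 9453600.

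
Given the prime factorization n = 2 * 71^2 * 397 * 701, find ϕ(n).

φ(2) = 2 − 1 = 1.
φ(71^2) = 71^1·(71−1) = 71·70 = 4970.
φ(397) = 397 − 1 = 396.
φ(701) = 701 − 1 = 700.
Since φ is multiplicative, φ(2805790354) = 1 · 4970 · 396 · 700 = 1377684000.

1377684000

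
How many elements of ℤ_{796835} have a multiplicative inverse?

First factor: 796835 = 5 * 13^2 * 23 * 41.
φ(796835) = 796835 · (1 − 1/5) · (1 − 1/13) · (1 − 1/23) · (1 − 1/41)
       = 796835 · 42240/61295 = 549120.

549120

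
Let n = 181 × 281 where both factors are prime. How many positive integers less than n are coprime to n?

50400

φ(181) = 181 − 1 = 180.
φ(281) = 281 − 1 = 280.
Since φ is multiplicative, φ(50861) = 180 · 280 = 50400.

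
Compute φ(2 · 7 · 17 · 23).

2112

φ(2) = 2 − 1 = 1.
φ(7) = 7 − 1 = 6.
φ(17) = 17 − 1 = 16.
φ(23) = 23 − 1 = 22.
φ(5474) = 1 × 6 × 16 × 22 = 2112.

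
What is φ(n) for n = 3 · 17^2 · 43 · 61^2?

φ(3) = 3 − 1 = 2.
φ(17^2) = 17^1·(17−1) = 17·16 = 272.
φ(43) = 43 − 1 = 42.
φ(61^2) = 61^2 − 61^1 = 3721 − 61 = 3660.
Multiply: 2 · 272 · 42 · 3660 = 83623680.

83623680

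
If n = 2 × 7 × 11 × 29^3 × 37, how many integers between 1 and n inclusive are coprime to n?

50863680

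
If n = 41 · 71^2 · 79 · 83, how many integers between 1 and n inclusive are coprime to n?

1271524800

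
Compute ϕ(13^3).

φ(2197) = 2197 · (1 − 1/13)
       = 2197 · 12/13 = 2028.

2028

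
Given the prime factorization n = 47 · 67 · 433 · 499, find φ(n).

φ(680394983) = 680394983 · (1 − 1/47) · (1 − 1/67) · (1 − 1/433) · (1 − 1/499)
       = 680394983 · 653152896/680394983 = 653152896.

653152896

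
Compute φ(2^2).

φ(4) = 4 · (1 − 1/2)
       = 4 · 1/2 = 2.

2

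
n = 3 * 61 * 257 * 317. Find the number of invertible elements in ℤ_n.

9707520

φ(3) = 3 − 1 = 2.
φ(61) = 61 − 1 = 60.
φ(257) = 257 − 1 = 256.
φ(317) = 317 − 1 = 316.
Multiply: 2 · 60 · 256 · 316 = 9707520.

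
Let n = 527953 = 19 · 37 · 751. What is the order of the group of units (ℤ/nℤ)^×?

φ(527953) = 527953 · (1 − 1/19) · (1 − 1/37) · (1 − 1/751)
       = 527953 · 486000/527953 = 486000.

486000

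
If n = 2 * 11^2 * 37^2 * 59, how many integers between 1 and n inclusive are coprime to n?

φ(19546582) = 19546582 · (1 − 1/2) · (1 − 1/11) · (1 − 1/37) · (1 − 1/59)
       = 19546582 · 20880/48026 = 8498160.

8498160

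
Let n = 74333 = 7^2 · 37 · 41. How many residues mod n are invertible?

60480

φ(74333) = 74333 · (1 − 1/7) · (1 − 1/37) · (1 − 1/41)
       = 74333 · 8640/10619 = 60480.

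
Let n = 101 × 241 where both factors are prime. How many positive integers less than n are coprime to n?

φ(24341) = 24341 · (1 − 1/101) · (1 − 1/241)
       = 24341 · 24000/24341 = 24000.

24000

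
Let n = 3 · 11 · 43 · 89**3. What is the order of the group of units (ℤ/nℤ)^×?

585520320

φ(1000351011) = 1000351011 · (1 − 1/3) · (1 − 1/11) · (1 − 1/43) · (1 − 1/89)
       = 1000351011 · 73920/126291 = 585520320.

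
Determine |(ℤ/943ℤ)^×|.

First factor: 943 = 23 · 41.
φ(943) = 943 · (1 − 1/23) · (1 − 1/41)
       = 943 · 880/943 = 880.

880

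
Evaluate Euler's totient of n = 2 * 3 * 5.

φ(30) = 30 · (1 − 1/2) · (1 − 1/3) · (1 − 1/5)
       = 30 · 8/30 = 8.

8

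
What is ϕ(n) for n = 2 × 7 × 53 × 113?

φ(83846) = 83846 · (1 − 1/2) · (1 − 1/7) · (1 − 1/53) · (1 − 1/113)
       = 83846 · 34944/83846 = 34944.

34944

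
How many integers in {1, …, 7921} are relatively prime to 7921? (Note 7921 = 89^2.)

φ(7921) = 7921 · (1 − 1/89)
       = 7921 · 88/89 = 7832.

7832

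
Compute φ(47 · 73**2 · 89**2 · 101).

189358963200

φ(200375659723) = 200375659723 · (1 − 1/47) · (1 − 1/73) · (1 − 1/89) · (1 − 1/101)
       = 200375659723 · 29145600/30841259 = 189358963200.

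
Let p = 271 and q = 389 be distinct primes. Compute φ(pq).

104760

φ(271) = 271 − 1 = 270.
φ(389) = 389 − 1 = 388.
φ(105419) = 270 × 388 = 104760.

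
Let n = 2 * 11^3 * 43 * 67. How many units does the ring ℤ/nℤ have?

φ(7669222) = 7669222 · (1 − 1/2) · (1 − 1/11) · (1 − 1/43) · (1 − 1/67)
       = 7669222 · 27720/63382 = 3354120.

3354120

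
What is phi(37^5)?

67469796

φ(37^5) = 37^5 − 37^4 = 69343957 − 1874161 = 67469796.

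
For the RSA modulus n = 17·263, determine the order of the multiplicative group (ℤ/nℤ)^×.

φ(4471) = 4471 · (1 − 1/17) · (1 − 1/263)
       = 4471 · 4192/4471 = 4192.

4192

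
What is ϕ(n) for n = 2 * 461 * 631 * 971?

φ(564910322) = 564910322 · (1 − 1/2) · (1 − 1/461) · (1 − 1/631) · (1 − 1/971)
       = 564910322 · 281106000/564910322 = 281106000.

281106000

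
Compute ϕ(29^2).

φ(29^2) = 29^1·(29−1) = 29·28 = 812.

812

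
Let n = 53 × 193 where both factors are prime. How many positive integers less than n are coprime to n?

9984

φ(n) = (p − 1)(q − 1) = (53−1)(193−1) = 52·192 = 9984.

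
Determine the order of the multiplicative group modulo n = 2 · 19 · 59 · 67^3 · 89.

φ(2) = 2 − 1 = 1.
φ(19) = 19 − 1 = 18.
φ(59) = 59 − 1 = 58.
φ(67^3) = 67^3 − 67^2 = 300763 − 4489 = 296274.
φ(89) = 89 − 1 = 88.
φ(60013647494) = 1 × 18 × 58 × 296274 × 88 = 27219284928.

27219284928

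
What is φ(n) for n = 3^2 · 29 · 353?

φ(3^2) = 3^1·(3−1) = 3·2 = 6.
φ(29) = 29 − 1 = 28.
φ(353) = 353 − 1 = 352.
φ(92133) = 6 × 28 × 352 = 59136.

59136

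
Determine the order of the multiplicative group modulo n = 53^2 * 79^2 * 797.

φ(13972182293) = 13972182293 · (1 − 1/53) · (1 − 1/79) · (1 − 1/797)
       = 13972182293 · 3228576/3337039 = 13518047712.

13518047712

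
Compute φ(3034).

1440

Factor 3034: 3034 = 2 · 37 · 41.
φ(3034) = 3034 · (1 − 1/2) · (1 − 1/37) · (1 − 1/41)
       = 3034 · 1440/3034 = 1440.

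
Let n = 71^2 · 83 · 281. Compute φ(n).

114111200

φ(71^2) = 71^1·(71−1) = 71·70 = 4970.
φ(83) = 83 − 1 = 82.
φ(281) = 281 − 1 = 280.
φ(117571243) = 4970 × 82 × 280 = 114111200.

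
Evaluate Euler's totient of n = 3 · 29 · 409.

22848

φ(35583) = 35583 · (1 − 1/3) · (1 − 1/29) · (1 − 1/409)
       = 35583 · 22848/35583 = 22848.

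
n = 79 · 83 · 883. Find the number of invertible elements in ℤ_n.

φ(79) = 79 − 1 = 78.
φ(83) = 83 − 1 = 82.
φ(883) = 883 − 1 = 882.
Since φ is multiplicative, φ(5789831) = 78 · 82 · 882 = 5641272.

5641272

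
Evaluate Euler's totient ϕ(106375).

Factor 106375: 106375 = 5^3 · 23 · 37.
φ(106375) = 106375 · (1 − 1/5) · (1 − 1/23) · (1 − 1/37)
       = 106375 · 3168/4255 = 79200.

79200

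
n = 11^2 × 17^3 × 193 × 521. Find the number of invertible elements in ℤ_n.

φ(59776043569) = 59776043569 · (1 − 1/11) · (1 − 1/17) · (1 − 1/193) · (1 − 1/521)
       = 59776043569 · 15974400/18803411 = 50782617600.

50782617600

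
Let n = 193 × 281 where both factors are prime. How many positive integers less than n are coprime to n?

φ(193) = 193 − 1 = 192.
φ(281) = 281 − 1 = 280.
φ(54233) = 192 × 280 = 53760.

53760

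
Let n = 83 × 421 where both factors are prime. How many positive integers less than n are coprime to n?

34440

For distinct primes, φ(pq) = (p−1)(q−1) = 82 × 420 = 34440.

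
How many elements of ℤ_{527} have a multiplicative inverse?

480

527 = 17 · 31.
φ(527) = 527 · (1 − 1/17) · (1 − 1/31)
       = 527 · 480/527 = 480.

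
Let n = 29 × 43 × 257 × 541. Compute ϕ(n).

162570240

φ(173379139) = 173379139 · (1 − 1/29) · (1 − 1/43) · (1 − 1/257) · (1 − 1/541)
       = 173379139 · 162570240/173379139 = 162570240.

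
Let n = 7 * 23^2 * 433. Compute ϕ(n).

φ(1603399) = 1603399 · (1 − 1/7) · (1 − 1/23) · (1 − 1/433)
       = 1603399 · 57024/69713 = 1311552.

1311552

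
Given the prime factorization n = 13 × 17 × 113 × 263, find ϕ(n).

φ(6567899) = 6567899 · (1 − 1/13) · (1 − 1/17) · (1 − 1/113) · (1 − 1/263)
       = 6567899 · 5634048/6567899 = 5634048.

5634048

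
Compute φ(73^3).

383688

φ(389017) = 389017 · (1 − 1/73)
       = 389017 · 72/73 = 383688.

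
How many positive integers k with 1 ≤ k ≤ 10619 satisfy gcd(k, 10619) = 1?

8640

10619 = 7 · 37 · 41.
φ(10619) = 10619 · (1 − 1/7) · (1 − 1/37) · (1 − 1/41)
       = 10619 · 8640/10619 = 8640.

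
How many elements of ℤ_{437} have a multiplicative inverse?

396

Prime factorization: 437 = 19 * 23.
φ(437) = 437 · (1 − 1/19) · (1 − 1/23)
       = 437 · 396/437 = 396.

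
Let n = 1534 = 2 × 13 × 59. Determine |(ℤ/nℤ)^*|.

696

φ(1534) = 1534 · (1 − 1/2) · (1 − 1/13) · (1 − 1/59)
       = 1534 · 696/1534 = 696.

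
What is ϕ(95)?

First factor: 95 = 5 · 19.
φ(95) = 95 · (1 − 1/5) · (1 − 1/19)
       = 95 · 72/95 = 72.

72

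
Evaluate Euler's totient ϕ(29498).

Factor 29498: 29498 = 2 * 7**3 * 43.
φ(2) = 2 − 1 = 1.
φ(7^3) = 7^3 − 7^2 = 343 − 49 = 294.
φ(43) = 43 − 1 = 42.
Multiply: 1 · 294 · 42 = 12348.

12348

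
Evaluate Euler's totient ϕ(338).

156

Prime factorization: 338 = 2 · 13^2.
φ(2) = 2 − 1 = 1.
φ(13^2) = 13^1·(13−1) = 13·12 = 156.
Since φ is multiplicative, φ(338) = 1 · 156 = 156.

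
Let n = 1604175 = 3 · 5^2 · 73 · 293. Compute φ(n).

φ(3) = 3 − 1 = 2.
φ(5^2) = 5^2 − 5^1 = 25 − 5 = 20.
φ(73) = 73 − 1 = 72.
φ(293) = 293 − 1 = 292.
Multiply: 2 · 20 · 72 · 292 = 840960.

840960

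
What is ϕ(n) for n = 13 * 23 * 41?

φ(12259) = 12259 · (1 − 1/13) · (1 − 1/23) · (1 − 1/41)
       = 12259 · 10560/12259 = 10560.

10560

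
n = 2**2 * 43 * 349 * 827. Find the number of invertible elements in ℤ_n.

24145632

φ(2^2) = 2^1·(2−1) = 2·1 = 2.
φ(43) = 43 − 1 = 42.
φ(349) = 349 − 1 = 348.
φ(827) = 827 − 1 = 826.
Since φ is multiplicative, φ(49643156) = 2 · 42 · 348 · 826 = 24145632.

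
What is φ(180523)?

First factor: 180523 = 7 · 17 · 37 · 41.
φ(7) = 7 − 1 = 6.
φ(17) = 17 − 1 = 16.
φ(37) = 37 − 1 = 36.
φ(41) = 41 − 1 = 40.
Since φ is multiplicative, φ(180523) = 6 · 16 · 36 · 40 = 138240.

138240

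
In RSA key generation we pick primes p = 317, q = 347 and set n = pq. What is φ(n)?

109336

φ(109999) = 109999 · (1 − 1/317) · (1 − 1/347)
       = 109999 · 109336/109999 = 109336.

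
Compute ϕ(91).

72

First factor: 91 = 7 · 13.
φ(7) = 7 − 1 = 6.
φ(13) = 13 − 1 = 12.
φ(91) = 6 × 12 = 72.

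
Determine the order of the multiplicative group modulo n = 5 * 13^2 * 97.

φ(5) = 5 − 1 = 4.
φ(13^2) = 13^1·(13−1) = 13·12 = 156.
φ(97) = 97 − 1 = 96.
Since φ is multiplicative, φ(81965) = 4 · 156 · 96 = 59904.

59904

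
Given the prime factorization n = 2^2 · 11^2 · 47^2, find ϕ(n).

φ(1069156) = 1069156 · (1 − 1/2) · (1 − 1/11) · (1 − 1/47)
       = 1069156 · 460/1034 = 475640.

475640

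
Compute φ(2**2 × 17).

φ(68) = 68 · (1 − 1/2) · (1 − 1/17)
       = 68 · 16/34 = 32.

32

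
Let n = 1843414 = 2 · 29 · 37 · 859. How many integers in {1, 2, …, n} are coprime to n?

864864

φ(1843414) = 1843414 · (1 − 1/2) · (1 − 1/29) · (1 − 1/37) · (1 − 1/859)
       = 1843414 · 864864/1843414 = 864864.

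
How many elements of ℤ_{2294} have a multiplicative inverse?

1080

First factor: 2294 = 2 · 31 · 37.
φ(2) = 2 − 1 = 1.
φ(31) = 31 − 1 = 30.
φ(37) = 37 − 1 = 36.
Since φ is multiplicative, φ(2294) = 1 · 30 · 36 = 1080.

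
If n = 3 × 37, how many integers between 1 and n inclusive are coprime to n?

72

φ(111) = 111 · (1 − 1/3) · (1 − 1/37)
       = 111 · 72/111 = 72.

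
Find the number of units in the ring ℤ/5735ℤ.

First factor: 5735 = 5 * 31 * 37.
φ(5735) = 5735 · (1 − 1/5) · (1 − 1/31) · (1 − 1/37)
       = 5735 · 4320/5735 = 4320.

4320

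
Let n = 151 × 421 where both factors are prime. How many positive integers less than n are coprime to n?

φ(151) = 151 − 1 = 150.
φ(421) = 421 − 1 = 420.
φ(63571) = 150 × 420 = 63000.

63000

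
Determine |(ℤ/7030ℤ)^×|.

First factor: 7030 = 2 × 5 × 19 × 37.
φ(2) = 2 − 1 = 1.
φ(5) = 5 − 1 = 4.
φ(19) = 19 − 1 = 18.
φ(37) = 37 − 1 = 36.
φ(7030) = 1 × 4 × 18 × 36 = 2592.

2592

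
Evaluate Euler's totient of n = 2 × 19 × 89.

1584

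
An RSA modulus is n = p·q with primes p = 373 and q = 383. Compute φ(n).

142104

φ(373) = 373 − 1 = 372.
φ(383) = 383 − 1 = 382.
Since φ is multiplicative, φ(142859) = 372 · 382 = 142104.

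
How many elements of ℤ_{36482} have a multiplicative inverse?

Prime factorization: 36482 = 2 × 17 × 29 × 37.
φ(2) = 2 − 1 = 1.
φ(17) = 17 − 1 = 16.
φ(29) = 29 − 1 = 28.
φ(37) = 37 − 1 = 36.
Multiply: 1 · 16 · 28 · 36 = 16128.

16128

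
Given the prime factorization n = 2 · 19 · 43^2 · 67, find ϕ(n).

φ(4707554) = 4707554 · (1 − 1/2) · (1 − 1/19) · (1 − 1/43) · (1 − 1/67)
       = 4707554 · 49896/109478 = 2145528.

2145528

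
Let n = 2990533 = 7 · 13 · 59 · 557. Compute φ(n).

φ(7) = 7 − 1 = 6.
φ(13) = 13 − 1 = 12.
φ(59) = 59 − 1 = 58.
φ(557) = 557 − 1 = 556.
φ(2990533) = 6 × 12 × 58 × 556 = 2321856.

2321856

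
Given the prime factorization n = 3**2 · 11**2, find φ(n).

φ(3^2) = 3^1·(3−1) = 3·2 = 6.
φ(11^2) = 11^2 − 11^1 = 121 − 11 = 110.
Multiply: 6 · 110 = 660.

660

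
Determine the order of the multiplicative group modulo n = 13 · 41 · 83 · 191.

φ(13) = 13 − 1 = 12.
φ(41) = 41 − 1 = 40.
φ(83) = 83 − 1 = 82.
φ(191) = 191 − 1 = 190.
φ(8449649) = 12 × 40 × 82 × 190 = 7478400.

7478400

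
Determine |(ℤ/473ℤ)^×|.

420

Factor 473: 473 = 11 · 43.
φ(11) = 11 − 1 = 10.
φ(43) = 43 − 1 = 42.
Multiply: 10 · 42 = 420.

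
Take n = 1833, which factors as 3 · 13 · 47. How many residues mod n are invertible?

1104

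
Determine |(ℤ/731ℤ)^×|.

First factor: 731 = 17 · 43.
φ(731) = 731 · (1 − 1/17) · (1 − 1/43)
       = 731 · 672/731 = 672.

672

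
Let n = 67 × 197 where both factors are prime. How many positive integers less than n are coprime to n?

12936

For distinct primes, φ(pq) = (p−1)(q−1) = 66 × 196 = 12936.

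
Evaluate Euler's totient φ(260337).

Factor 260337: 260337 = 3 · 7^3 · 11 · 23.
φ(3) = 3 − 1 = 2.
φ(7^3) = 7^2·(7−1) = 49·6 = 294.
φ(11) = 11 − 1 = 10.
φ(23) = 23 − 1 = 22.
Since φ is multiplicative, φ(260337) = 2 · 294 · 10 · 22 = 129360.

129360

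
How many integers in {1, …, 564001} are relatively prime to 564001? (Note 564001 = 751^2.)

563250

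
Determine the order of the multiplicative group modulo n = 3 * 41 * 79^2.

φ(767643) = 767643 · (1 − 1/3) · (1 − 1/41) · (1 − 1/79)
       = 767643 · 6240/9717 = 492960.

492960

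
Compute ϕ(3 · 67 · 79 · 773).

7948512

φ(12274467) = 12274467 · (1 − 1/3) · (1 − 1/67) · (1 − 1/79) · (1 − 1/773)
       = 12274467 · 7948512/12274467 = 7948512.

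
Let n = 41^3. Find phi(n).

67240

φ(41^3) = 41^3 − 41^2 = 68921 − 1681 = 67240.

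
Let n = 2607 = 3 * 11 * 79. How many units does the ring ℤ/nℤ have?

φ(2607) = 2607 · (1 − 1/3) · (1 − 1/11) · (1 − 1/79)
       = 2607 · 1560/2607 = 1560.

1560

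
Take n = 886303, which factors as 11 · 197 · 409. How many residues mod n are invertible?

799680

φ(886303) = 886303 · (1 − 1/11) · (1 − 1/197) · (1 − 1/409)
       = 886303 · 799680/886303 = 799680.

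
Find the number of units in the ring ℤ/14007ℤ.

14007 = 3 × 7 × 23 × 29.
φ(3) = 3 − 1 = 2.
φ(7) = 7 − 1 = 6.
φ(23) = 23 − 1 = 22.
φ(29) = 29 − 1 = 28.
Since φ is multiplicative, φ(14007) = 2 · 6 · 22 · 28 = 7392.

7392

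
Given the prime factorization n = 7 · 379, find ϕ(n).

φ(2653) = 2653 · (1 − 1/7) · (1 − 1/379)
       = 2653 · 2268/2653 = 2268.

2268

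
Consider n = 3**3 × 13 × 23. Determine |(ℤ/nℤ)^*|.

4752

φ(8073) = 8073 · (1 − 1/3) · (1 − 1/13) · (1 − 1/23)
       = 8073 · 528/897 = 4752.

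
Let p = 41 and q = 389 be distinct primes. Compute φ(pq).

15520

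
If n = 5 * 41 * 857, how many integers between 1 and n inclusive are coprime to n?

136960

φ(175685) = 175685 · (1 − 1/5) · (1 − 1/41) · (1 − 1/857)
       = 175685 · 136960/175685 = 136960.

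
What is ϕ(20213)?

First factor: 20213 = 17 · 29 · 41.
φ(20213) = 20213 · (1 − 1/17) · (1 − 1/29) · (1 − 1/41)
       = 20213 · 17920/20213 = 17920.

17920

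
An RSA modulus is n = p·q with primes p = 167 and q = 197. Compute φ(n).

32536

For distinct primes, φ(pq) = (p−1)(q−1) = 166 × 196 = 32536.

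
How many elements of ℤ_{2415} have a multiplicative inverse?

1056

2415 = 3 · 5 · 7 · 23.
φ(3) = 3 − 1 = 2.
φ(5) = 5 − 1 = 4.
φ(7) = 7 − 1 = 6.
φ(23) = 23 − 1 = 22.
φ(2415) = 2 × 4 × 6 × 22 = 1056.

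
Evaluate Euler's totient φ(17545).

17545 = 5 * 11**2 * 29.
φ(17545) = 17545 · (1 − 1/5) · (1 − 1/11) · (1 − 1/29)
       = 17545 · 1120/1595 = 12320.

12320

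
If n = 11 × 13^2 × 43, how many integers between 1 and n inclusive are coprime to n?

65520

φ(11) = 11 − 1 = 10.
φ(13^2) = 13^2 − 13^1 = 169 − 13 = 156.
φ(43) = 43 − 1 = 42.
φ(79937) = 10 × 156 × 42 = 65520.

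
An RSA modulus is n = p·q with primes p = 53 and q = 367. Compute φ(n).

19032

φ(pq) = (p−1)(q−1) = 52 · 366 = 19032.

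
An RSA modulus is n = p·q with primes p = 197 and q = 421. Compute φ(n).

82320

φ(82937) = 82937 · (1 − 1/197) · (1 − 1/421)
       = 82937 · 82320/82937 = 82320.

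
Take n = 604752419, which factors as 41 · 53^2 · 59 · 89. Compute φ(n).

φ(604752419) = 604752419 · (1 − 1/41) · (1 − 1/53) · (1 − 1/59) · (1 − 1/89)
       = 604752419 · 10616320/11410423 = 562664960.

562664960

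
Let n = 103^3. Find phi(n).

φ(103^3) = 103^2·(103−1) = 10609·102 = 1082118.

1082118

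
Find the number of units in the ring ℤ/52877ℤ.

43560

Prime factorization: 52877 = 11**2 × 19 × 23.
φ(52877) = 52877 · (1 − 1/11) · (1 − 1/19) · (1 − 1/23)
       = 52877 · 3960/4807 = 43560.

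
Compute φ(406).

Prime factorization: 406 = 2 * 7 * 29.
φ(406) = 406 · (1 − 1/2) · (1 − 1/7) · (1 − 1/29)
       = 406 · 168/406 = 168.

168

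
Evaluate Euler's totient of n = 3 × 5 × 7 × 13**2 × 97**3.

6763640832

φ(3) = 3 − 1 = 2.
φ(5) = 5 − 1 = 4.
φ(7) = 7 − 1 = 6.
φ(13^2) = 13^1·(13−1) = 13·12 = 156.
φ(97^3) = 97^3 − 97^2 = 912673 − 9409 = 903264.
Multiply: 2 · 4 · 6 · 156 · 903264 = 6763640832.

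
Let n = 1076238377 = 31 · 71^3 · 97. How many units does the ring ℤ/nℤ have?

1016265600

φ(31) = 31 − 1 = 30.
φ(71^3) = 71^3 − 71^2 = 357911 − 5041 = 352870.
φ(97) = 97 − 1 = 96.
Since φ is multiplicative, φ(1076238377) = 30 · 352870 · 96 = 1016265600.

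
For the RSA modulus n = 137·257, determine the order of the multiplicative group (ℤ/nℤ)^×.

For distinct primes, φ(pq) = (p−1)(q−1) = 136 × 256 = 34816.

34816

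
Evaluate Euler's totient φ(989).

924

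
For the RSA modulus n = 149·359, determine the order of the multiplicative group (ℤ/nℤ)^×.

For distinct primes, φ(pq) = (p−1)(q−1) = 148 × 358 = 52984.

52984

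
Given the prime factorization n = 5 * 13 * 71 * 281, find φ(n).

940800

φ(5) = 5 − 1 = 4.
φ(13) = 13 − 1 = 12.
φ(71) = 71 − 1 = 70.
φ(281) = 281 − 1 = 280.
Since φ is multiplicative, φ(1296815) = 4 · 12 · 70 · 280 = 940800.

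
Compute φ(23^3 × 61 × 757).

527899680

φ(561835559) = 561835559 · (1 − 1/23) · (1 − 1/61) · (1 − 1/757)
       = 561835559 · 997920/1062071 = 527899680.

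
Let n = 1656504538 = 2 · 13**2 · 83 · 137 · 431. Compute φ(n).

748076160

φ(1656504538) = 1656504538 · (1 − 1/2) · (1 − 1/13) · (1 − 1/83) · (1 − 1/137) · (1 − 1/431)
       = 1656504538 · 57544320/127423426 = 748076160.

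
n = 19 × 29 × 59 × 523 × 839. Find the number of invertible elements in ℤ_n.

φ(14264851673) = 14264851673 · (1 − 1/19) · (1 − 1/29) · (1 − 1/59) · (1 − 1/523) · (1 − 1/839)
       = 14264851673 · 12787129152/14264851673 = 12787129152.

12787129152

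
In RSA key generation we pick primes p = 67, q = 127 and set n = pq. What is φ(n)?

8316

φ(n) = (p − 1)(q − 1) = (67−1)(127−1) = 66·126 = 8316.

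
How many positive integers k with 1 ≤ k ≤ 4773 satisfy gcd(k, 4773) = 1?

3024

Prime factorization: 4773 = 3 × 37 × 43.
φ(4773) = 4773 · (1 − 1/3) · (1 − 1/37) · (1 − 1/43)
       = 4773 · 3024/4773 = 3024.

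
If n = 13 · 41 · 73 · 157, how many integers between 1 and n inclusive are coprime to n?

φ(6108713) = 6108713 · (1 − 1/13) · (1 − 1/41) · (1 − 1/73) · (1 − 1/157)
       = 6108713 · 5391360/6108713 = 5391360.

5391360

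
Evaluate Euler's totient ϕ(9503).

8064

9503 = 13 × 17 × 43.
φ(13) = 13 − 1 = 12.
φ(17) = 17 − 1 = 16.
φ(43) = 43 − 1 = 42.
φ(9503) = 12 × 16 × 42 = 8064.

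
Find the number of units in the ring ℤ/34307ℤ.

26208

34307 = 7 * 13^2 * 29.
φ(34307) = 34307 · (1 − 1/7) · (1 − 1/13) · (1 − 1/29)
       = 34307 · 2016/2639 = 26208.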